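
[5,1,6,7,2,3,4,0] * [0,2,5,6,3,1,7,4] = [1,2,7,4,5,6,3,0]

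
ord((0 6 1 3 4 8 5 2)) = 8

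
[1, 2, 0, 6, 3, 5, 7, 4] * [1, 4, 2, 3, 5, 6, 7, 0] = [4, 2, 1, 7, 3, 6, 0, 5]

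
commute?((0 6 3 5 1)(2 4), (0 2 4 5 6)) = no:(0 6 3 5 1)(2 4)*(0 2 4 5 6) = (1 2 5)(3 6), (0 2 4 5 6)*(0 6 3 5 1)(2 4) = (0 4 1)(3 5)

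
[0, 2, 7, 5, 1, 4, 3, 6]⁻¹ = [0, 4, 1, 6, 5, 3, 7, 2]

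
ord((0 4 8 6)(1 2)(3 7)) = 4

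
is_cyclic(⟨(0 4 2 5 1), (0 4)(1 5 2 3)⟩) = no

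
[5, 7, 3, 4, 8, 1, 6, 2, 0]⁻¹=[8, 5, 7, 2, 3, 0, 6, 1, 4]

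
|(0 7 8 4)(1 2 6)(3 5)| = 12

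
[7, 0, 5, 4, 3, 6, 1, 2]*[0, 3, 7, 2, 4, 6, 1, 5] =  [5, 0, 6, 4, 2, 1, 3, 7]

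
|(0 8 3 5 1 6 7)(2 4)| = 14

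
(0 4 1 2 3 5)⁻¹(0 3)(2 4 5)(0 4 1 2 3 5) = (0 3 1)(4 5)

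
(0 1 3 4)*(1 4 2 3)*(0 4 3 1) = (0 3 2 1)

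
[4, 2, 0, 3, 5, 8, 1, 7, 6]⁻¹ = [2, 6, 1, 3, 0, 4, 8, 7, 5]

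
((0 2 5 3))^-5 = (0 3 5 2)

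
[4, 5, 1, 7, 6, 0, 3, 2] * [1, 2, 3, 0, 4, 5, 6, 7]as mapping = [0→4, 1→5, 2→2, 3→7, 4→6, 5→1, 6→0, 7→3]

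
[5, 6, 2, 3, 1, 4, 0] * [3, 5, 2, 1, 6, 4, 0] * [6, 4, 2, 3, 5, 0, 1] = [5, 6, 2, 4, 0, 1, 3]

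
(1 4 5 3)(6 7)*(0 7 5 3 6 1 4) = (0 7 1)(3 4)(5 6)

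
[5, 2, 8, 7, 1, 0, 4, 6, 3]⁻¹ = [5, 4, 1, 8, 6, 0, 7, 3, 2]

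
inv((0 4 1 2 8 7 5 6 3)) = (0 3 6 5 7 8 2 1 4)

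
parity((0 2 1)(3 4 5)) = even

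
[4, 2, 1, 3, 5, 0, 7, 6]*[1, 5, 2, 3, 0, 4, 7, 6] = [0, 2, 5, 3, 4, 1, 6, 7]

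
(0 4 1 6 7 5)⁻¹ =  (0 5 7 6 1 4)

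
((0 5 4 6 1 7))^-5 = (0 5 4 6 1 7)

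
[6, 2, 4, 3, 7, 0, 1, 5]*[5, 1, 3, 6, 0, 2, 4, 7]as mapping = [0→4, 1→3, 2→0, 3→6, 4→7, 5→5, 6→1, 7→2]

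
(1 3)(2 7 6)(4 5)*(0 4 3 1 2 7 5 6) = (0 4 6 7)(2 5 3)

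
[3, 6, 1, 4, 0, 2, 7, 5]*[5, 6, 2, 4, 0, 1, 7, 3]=[4, 7, 6, 0, 5, 2, 3, 1]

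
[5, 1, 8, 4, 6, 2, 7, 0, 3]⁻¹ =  [7, 1, 5, 8, 3, 0, 4, 6, 2]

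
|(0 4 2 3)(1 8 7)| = 12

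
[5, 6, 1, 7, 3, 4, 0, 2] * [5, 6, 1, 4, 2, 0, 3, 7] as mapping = [0→0, 1→3, 2→6, 3→7, 4→4, 5→2, 6→5, 7→1] 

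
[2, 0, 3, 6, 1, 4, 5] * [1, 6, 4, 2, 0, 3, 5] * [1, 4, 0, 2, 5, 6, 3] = [5, 4, 0, 6, 3, 1, 2]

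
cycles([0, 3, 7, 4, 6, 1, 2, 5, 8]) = (1 3 4 6 2 7 5)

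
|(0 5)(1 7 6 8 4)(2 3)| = 10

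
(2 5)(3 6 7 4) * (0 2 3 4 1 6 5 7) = (0 2 7 1 6)(3 5)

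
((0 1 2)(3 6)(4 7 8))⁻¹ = (0 2 1)(3 6)(4 8 7)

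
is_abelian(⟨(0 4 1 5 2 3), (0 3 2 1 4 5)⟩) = no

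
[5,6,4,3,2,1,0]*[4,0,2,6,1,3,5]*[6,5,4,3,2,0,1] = [3,0,5,1,4,6,2]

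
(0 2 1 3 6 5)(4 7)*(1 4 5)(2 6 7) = (0 6 1 3 7 5)(2 4)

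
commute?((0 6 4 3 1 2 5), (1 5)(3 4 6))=no:(0 6 4 3 1 2 5)*(1 5)(3 4 6)=(0 3 5)(1 2), (1 5)(3 4 6)*(0 6 4 3 1 2 5)=(0 6 1)(2 5)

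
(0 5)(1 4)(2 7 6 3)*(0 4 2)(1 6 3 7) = (0 5 4 6 7 3)(1 2)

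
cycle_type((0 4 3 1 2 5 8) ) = 7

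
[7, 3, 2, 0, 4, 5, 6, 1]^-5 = [3, 7, 2, 1, 4, 5, 6, 0]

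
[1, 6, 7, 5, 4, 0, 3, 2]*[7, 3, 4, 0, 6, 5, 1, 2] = [3, 1, 2, 5, 6, 7, 0, 4]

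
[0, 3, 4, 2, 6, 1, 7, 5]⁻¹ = [0, 5, 3, 1, 2, 7, 4, 6]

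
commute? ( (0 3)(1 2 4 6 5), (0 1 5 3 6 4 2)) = no: (0 3)(1 2 4 6 5) * (0 1 5 3 6 4 2) = (0 6 3 1), (0 1 5 3 6 4 2) * (0 3)(1 2 4 6 5) = (0 2 3 5)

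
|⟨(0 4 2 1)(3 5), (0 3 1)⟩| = 360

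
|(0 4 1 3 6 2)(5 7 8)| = 6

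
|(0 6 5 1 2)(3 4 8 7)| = 20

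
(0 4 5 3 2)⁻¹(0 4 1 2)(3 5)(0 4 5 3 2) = (0 4 5 1)(2 3)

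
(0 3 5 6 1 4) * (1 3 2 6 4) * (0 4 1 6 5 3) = (0 2 5 1 6)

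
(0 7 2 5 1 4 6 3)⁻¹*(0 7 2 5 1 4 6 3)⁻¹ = (0 6 1 2)(3 4 5 7)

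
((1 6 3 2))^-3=(1 6 3 2)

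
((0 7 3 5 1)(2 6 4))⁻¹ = (0 1 5 3 7)(2 4 6)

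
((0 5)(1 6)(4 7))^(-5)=(0 5)(1 6)(4 7)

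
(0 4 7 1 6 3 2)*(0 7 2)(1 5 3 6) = (0 4 2 7 5 3)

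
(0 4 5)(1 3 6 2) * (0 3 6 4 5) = (0 5 3 4)(1 6 2)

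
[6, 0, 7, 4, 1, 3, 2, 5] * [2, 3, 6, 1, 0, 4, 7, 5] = [7, 2, 5, 0, 3, 1, 6, 4]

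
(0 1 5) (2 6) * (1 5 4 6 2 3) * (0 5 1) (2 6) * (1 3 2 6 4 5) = (0 3) (1 5) (2 4 6) 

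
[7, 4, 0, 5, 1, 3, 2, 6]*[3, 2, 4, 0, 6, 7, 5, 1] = [1, 6, 3, 7, 2, 0, 4, 5]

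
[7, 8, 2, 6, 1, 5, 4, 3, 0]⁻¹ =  [8, 4, 2, 7, 6, 5, 3, 0, 1]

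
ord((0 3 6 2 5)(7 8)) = 10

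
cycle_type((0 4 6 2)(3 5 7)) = 3.4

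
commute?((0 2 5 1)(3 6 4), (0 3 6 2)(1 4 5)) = no:(0 2 5 1)(3 6 4) * (0 3 6 2)(1 4 5) = (1 3 2)(4 6 5), (0 3 6 2)(1 4 5) * (0 2 5 1)(3 6 4) = (0 6 5)(1 3 4)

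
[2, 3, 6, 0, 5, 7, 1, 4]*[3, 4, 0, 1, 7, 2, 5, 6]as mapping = [0→0, 1→1, 2→5, 3→3, 4→2, 5→6, 6→4, 7→7]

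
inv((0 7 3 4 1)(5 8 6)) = (0 1 4 3 7)(5 6 8)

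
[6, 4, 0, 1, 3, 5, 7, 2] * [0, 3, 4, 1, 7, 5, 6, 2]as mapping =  [0→6, 1→7, 2→0, 3→3, 4→1, 5→5, 6→2, 7→4]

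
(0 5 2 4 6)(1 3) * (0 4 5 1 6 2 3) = (0 1)(2 5 3 6 4)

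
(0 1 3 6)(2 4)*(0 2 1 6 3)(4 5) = (0 6 2 5 4 1)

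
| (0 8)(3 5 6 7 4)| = 10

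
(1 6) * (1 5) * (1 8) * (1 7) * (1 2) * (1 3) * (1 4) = (1 6 5 8 7 2 3 4)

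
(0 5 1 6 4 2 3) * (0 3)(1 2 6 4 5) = (0 1 4 6 5 2)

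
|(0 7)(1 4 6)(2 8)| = 6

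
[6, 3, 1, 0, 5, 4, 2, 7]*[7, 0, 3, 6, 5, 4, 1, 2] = [1, 6, 0, 7, 4, 5, 3, 2]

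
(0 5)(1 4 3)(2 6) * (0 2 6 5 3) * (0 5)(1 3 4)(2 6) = (0 4 5 6 2)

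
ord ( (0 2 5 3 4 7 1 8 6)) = 9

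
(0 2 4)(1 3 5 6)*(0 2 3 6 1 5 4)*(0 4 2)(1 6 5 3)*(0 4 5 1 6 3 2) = (0 6 2 5 3)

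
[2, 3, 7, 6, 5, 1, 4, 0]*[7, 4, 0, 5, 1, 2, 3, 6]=[0, 5, 6, 3, 2, 4, 1, 7]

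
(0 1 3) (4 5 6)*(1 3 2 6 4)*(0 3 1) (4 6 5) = (0 1 2 5 6) 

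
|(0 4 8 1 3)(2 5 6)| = 15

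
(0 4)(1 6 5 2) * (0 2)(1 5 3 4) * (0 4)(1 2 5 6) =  (0 2 6 3)(4 5)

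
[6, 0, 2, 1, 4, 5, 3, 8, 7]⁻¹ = [1, 3, 2, 6, 4, 5, 0, 8, 7]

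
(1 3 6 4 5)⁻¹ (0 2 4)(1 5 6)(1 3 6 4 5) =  (0 2 5)(1 4 3)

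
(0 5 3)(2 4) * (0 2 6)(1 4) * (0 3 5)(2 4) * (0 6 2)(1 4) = (0 6 3 1)(2 4)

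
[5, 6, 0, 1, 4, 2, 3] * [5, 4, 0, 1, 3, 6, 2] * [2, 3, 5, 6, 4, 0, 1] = [1, 5, 0, 4, 6, 2, 3]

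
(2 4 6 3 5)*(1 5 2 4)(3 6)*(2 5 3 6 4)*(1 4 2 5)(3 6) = (1 6 2 4 3)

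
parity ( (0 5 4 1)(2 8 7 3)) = even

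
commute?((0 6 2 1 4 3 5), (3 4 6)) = no:(0 6 2 1 4 3 5)*(3 4 6) = (0 3 5)(1 6 2), (3 4 6)*(0 6 2 1 4 3 5) = (0 6 5)(1 4 2)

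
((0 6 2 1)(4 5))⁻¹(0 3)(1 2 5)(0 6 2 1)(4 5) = (0 1 4)(3 6)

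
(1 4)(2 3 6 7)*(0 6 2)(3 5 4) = (0 6 7)(1 3 2 5 4)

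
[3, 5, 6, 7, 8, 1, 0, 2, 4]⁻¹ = [6, 5, 7, 0, 8, 1, 2, 3, 4]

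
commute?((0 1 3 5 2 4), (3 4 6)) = no:(0 1 3 5 2 4)*(3 4 6) = (0 1 4)(2 6 3 5), (3 4 6)*(0 1 3 5 2 4) = (0 1 3)(2 4 6 5)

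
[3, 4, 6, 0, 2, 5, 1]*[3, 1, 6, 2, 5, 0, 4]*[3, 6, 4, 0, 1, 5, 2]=[4, 5, 1, 0, 2, 3, 6]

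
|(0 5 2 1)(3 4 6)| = 12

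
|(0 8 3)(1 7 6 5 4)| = 15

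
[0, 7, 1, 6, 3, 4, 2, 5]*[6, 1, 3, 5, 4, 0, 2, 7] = [6, 7, 1, 2, 5, 4, 3, 0]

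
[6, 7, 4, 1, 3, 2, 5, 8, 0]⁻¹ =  [8, 3, 5, 4, 2, 6, 0, 1, 7]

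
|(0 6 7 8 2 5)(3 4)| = 6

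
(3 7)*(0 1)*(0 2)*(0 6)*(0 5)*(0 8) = (0 1 2 6 5 8)(3 7)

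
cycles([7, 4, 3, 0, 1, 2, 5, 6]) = (0 7 6 5 2 3)(1 4)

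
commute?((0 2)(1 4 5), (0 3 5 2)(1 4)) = no:(0 2)(1 4 5)*(0 3 5 2)(1 4) = (2 3 5 4), (0 3 5 2)(1 4)*(0 2)(1 4 5) = (0 3 1 5)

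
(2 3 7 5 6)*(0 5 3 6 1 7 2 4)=(0 5 1 7 3 2 6 4)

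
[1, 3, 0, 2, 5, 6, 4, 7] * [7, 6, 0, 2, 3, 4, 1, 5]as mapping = [0→6, 1→2, 2→7, 3→0, 4→4, 5→1, 6→3, 7→5]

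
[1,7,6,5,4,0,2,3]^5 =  [0,1,6,3,4,5,2,7]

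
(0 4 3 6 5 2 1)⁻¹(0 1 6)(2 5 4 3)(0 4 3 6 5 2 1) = (0 5 4)(1 2 3 6)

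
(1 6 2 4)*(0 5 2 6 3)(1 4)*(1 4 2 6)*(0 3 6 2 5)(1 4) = (1 6 4 5 2)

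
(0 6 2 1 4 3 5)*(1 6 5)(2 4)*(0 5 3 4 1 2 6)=(0 3 2)(1 6)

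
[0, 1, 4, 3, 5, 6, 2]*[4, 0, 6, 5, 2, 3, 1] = [4, 0, 2, 5, 3, 1, 6]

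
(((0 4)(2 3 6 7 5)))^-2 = (2 7 3 5 6)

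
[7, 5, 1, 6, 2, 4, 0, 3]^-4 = [0, 1, 2, 3, 4, 5, 6, 7]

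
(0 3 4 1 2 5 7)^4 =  (0 2 3 5 4 7 1)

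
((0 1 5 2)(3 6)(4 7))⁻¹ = (0 2 5 1)(3 6)(4 7)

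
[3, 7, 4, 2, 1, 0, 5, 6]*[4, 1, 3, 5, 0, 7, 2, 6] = [5, 6, 0, 3, 1, 4, 7, 2]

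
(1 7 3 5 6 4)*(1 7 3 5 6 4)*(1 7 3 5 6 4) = (1 5)(3 4)(6 7)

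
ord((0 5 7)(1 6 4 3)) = 12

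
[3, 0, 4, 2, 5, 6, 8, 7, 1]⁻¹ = [1, 8, 3, 0, 2, 4, 5, 7, 6]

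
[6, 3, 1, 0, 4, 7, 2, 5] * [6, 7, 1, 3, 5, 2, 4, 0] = [4, 3, 7, 6, 5, 0, 1, 2] 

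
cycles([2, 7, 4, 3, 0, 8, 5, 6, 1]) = (0 2 4)(1 7 6 5 8)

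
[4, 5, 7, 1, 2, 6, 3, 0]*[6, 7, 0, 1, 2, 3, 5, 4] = [2, 3, 4, 7, 0, 5, 1, 6]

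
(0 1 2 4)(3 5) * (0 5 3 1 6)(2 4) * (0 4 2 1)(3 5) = (0 6 4 3 5)(1 2)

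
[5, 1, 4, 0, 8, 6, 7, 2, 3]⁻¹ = [3, 1, 7, 8, 2, 0, 5, 6, 4]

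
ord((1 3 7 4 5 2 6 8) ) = 8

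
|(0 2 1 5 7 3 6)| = 7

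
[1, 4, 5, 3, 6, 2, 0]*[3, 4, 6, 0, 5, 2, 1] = [4, 5, 2, 0, 1, 6, 3]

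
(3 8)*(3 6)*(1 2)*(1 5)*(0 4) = (0 4)(1 2 5)(3 8 6)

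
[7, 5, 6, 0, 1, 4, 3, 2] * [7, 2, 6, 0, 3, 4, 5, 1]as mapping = [0→1, 1→4, 2→5, 3→7, 4→2, 5→3, 6→0, 7→6]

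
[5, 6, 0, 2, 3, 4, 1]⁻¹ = [2, 6, 3, 4, 5, 0, 1]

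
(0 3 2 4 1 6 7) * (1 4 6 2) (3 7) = (0 7) (1 2 6 3) 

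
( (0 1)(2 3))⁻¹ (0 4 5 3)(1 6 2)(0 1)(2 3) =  (0 6 3)(1 4 5 2)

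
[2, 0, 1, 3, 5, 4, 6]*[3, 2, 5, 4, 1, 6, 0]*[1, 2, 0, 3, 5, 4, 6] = [4, 3, 0, 5, 6, 2, 1]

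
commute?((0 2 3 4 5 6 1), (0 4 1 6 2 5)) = no:(0 2 3 4 5 6 1)*(0 4 1 6 2 5) = (0 5 2 3 1 4), (0 4 1 6 2 5)*(0 2 3 4 5 6 1) = (0 5 2 6 3 4)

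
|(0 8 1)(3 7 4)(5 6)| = 6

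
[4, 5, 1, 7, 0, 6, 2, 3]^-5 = [4, 2, 6, 7, 0, 1, 5, 3]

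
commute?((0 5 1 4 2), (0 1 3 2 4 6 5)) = no:(0 5 1 4 2)*(0 1 3 2 4 6 5) = (1 6 5 3 2), (0 1 3 2 4 6 5)*(0 5 1 4 2) = (0 4 6 1 3)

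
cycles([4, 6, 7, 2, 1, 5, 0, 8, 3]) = (0 4 1 6)(2 7 8 3)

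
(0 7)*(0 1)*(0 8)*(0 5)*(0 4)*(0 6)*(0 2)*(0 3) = (0 7 1 8 5 4 6 2 3)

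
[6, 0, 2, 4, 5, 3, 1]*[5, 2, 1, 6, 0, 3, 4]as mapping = [0→4, 1→5, 2→1, 3→0, 4→3, 5→6, 6→2]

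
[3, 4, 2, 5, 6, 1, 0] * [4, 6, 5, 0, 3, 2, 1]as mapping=[0→0, 1→3, 2→5, 3→2, 4→1, 5→6, 6→4]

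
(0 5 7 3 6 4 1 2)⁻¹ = (0 2 1 4 6 3 7 5)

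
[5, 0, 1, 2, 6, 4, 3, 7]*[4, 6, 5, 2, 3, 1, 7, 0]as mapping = [0→1, 1→4, 2→6, 3→5, 4→7, 5→3, 6→2, 7→0]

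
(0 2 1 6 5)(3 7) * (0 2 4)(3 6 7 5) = (0 4)(1 7 6 3 5 2)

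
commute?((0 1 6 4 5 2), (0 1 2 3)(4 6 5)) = no:(0 1 6 4 5 2) * (0 1 2 3)(4 6 5) = (0 2 1 5 3), (0 1 2 3)(4 6 5) * (0 1 6 4 5 2) = (0 6 2 3 1)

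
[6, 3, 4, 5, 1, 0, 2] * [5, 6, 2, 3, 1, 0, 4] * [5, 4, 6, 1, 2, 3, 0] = [2, 1, 4, 5, 0, 3, 6]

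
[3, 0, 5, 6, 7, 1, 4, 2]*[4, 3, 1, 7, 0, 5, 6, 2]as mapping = [0→7, 1→4, 2→5, 3→6, 4→2, 5→3, 6→0, 7→1]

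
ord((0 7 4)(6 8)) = 6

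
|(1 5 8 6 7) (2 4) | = 10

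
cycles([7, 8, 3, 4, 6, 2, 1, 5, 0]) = (0 7 5 2 3 4 6 1 8)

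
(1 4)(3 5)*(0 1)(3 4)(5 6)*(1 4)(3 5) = (0 4)(1 5)(3 6)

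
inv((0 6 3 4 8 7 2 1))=(0 1 2 7 8 4 3 6)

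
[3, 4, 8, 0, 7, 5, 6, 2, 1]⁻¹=[3, 8, 7, 0, 1, 5, 6, 4, 2]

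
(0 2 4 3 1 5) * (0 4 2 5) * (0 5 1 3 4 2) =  (0 1 5 2)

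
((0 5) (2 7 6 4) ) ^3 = (0 5) (2 4 6 7) 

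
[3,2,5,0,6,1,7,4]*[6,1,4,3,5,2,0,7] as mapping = [0→3,1→4,2→2,3→6,4→0,5→1,6→7,7→5] 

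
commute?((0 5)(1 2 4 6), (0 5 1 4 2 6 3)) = no:(0 5)(1 2 4 6)*(0 5 1 4 2 6 3) = (0 1 6 4 3), (0 5 1 4 2 6 3)*(0 5)(1 2 4 6) = (1 6 3 5 2)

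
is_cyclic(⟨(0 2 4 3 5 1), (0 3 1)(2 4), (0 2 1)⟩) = no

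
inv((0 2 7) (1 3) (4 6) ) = (0 7 2) (1 3) (4 6) 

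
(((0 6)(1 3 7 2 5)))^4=(1 5 2 7 3)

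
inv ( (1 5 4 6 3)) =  (1 3 6 4 5)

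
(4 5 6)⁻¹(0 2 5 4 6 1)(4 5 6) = (0 2 6 5 4 1)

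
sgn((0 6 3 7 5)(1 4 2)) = 1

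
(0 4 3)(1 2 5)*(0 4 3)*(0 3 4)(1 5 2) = (0 4 3)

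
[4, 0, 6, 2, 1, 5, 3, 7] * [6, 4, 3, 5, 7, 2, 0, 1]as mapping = [0→7, 1→6, 2→0, 3→3, 4→4, 5→2, 6→5, 7→1]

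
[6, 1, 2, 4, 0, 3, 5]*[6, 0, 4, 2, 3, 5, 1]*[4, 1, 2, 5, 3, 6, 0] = [1, 4, 3, 5, 0, 2, 6]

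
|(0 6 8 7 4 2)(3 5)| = 6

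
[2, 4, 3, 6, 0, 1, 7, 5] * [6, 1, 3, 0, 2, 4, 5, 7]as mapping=[0→3, 1→2, 2→0, 3→5, 4→6, 5→1, 6→7, 7→4]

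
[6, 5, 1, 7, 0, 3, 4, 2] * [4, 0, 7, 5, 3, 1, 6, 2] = [6, 1, 0, 2, 4, 5, 3, 7]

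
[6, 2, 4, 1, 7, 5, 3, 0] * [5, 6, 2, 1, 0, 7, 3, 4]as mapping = [0→3, 1→2, 2→0, 3→6, 4→4, 5→7, 6→1, 7→5]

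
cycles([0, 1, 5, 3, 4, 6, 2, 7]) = (2 5 6)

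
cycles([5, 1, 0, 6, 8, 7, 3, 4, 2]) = (0 5 7 4 8 2)(3 6)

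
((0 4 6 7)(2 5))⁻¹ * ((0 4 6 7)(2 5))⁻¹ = (0 6)(4 7)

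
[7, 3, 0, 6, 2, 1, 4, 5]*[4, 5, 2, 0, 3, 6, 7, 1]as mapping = [0→1, 1→0, 2→4, 3→7, 4→2, 5→5, 6→3, 7→6]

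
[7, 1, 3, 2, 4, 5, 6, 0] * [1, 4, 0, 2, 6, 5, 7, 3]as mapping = [0→3, 1→4, 2→2, 3→0, 4→6, 5→5, 6→7, 7→1]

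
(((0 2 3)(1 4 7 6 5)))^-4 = (0 3 2)(1 4 7 6 5)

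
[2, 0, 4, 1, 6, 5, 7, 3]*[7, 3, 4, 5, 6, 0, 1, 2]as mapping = [0→4, 1→7, 2→6, 3→3, 4→1, 5→0, 6→2, 7→5]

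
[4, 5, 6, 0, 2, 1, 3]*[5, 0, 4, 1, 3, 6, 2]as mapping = [0→3, 1→6, 2→2, 3→5, 4→4, 5→0, 6→1]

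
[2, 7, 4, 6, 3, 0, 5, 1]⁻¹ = [5, 7, 0, 4, 2, 6, 3, 1]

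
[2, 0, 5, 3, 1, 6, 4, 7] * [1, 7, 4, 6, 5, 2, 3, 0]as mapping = [0→4, 1→1, 2→2, 3→6, 4→7, 5→3, 6→5, 7→0]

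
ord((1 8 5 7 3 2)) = 6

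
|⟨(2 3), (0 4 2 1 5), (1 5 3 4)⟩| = 720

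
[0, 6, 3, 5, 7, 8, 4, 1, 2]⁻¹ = [0, 7, 8, 2, 6, 3, 1, 4, 5]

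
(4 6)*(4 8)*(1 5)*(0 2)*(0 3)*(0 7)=(0 2 3 7)(1 5)(4 6 8)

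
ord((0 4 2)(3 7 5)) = 3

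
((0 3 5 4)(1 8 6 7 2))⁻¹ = (0 4 5 3)(1 2 7 6 8)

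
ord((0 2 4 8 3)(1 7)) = 10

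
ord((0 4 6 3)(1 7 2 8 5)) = 20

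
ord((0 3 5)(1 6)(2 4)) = 6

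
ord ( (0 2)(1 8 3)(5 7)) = 6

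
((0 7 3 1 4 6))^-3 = (0 1)(3 6)(4 7)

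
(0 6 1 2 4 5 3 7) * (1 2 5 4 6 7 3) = (0 7)(1 5)(2 6)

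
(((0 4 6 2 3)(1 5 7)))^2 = (0 6 3 4 2)(1 7 5)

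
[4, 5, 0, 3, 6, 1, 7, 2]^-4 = [4, 1, 0, 3, 6, 5, 7, 2]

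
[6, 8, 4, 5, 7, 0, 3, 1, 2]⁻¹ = [5, 7, 8, 6, 2, 3, 0, 4, 1]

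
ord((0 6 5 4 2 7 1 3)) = 8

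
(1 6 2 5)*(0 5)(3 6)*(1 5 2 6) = (0 2)(1 3)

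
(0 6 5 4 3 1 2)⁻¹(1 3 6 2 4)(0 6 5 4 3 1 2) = (0 3 2 1 5)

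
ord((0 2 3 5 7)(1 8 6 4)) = 20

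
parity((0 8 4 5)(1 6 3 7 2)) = odd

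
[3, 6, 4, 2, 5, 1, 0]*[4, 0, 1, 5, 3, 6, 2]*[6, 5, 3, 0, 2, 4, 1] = [4, 3, 0, 5, 1, 6, 2]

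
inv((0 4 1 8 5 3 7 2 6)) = (0 6 2 7 3 5 8 1 4)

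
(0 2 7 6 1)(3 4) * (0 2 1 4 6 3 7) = (0 1 2)(3 6 4 7)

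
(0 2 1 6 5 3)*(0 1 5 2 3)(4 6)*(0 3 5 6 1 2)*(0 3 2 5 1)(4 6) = (0 1 6 3 5 2 4)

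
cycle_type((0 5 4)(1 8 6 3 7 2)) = 3.6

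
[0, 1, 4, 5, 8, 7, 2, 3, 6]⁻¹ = [0, 1, 6, 7, 2, 3, 8, 5, 4]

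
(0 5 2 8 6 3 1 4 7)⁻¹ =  (0 7 4 1 3 6 8 2 5)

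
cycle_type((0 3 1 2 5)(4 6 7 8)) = 4.5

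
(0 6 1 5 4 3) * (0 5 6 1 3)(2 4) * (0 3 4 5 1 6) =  (0 6 4 3 1)(2 5)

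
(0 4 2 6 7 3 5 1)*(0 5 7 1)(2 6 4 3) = (0 3 7 2 4 6 1 5)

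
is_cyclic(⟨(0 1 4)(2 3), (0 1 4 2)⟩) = no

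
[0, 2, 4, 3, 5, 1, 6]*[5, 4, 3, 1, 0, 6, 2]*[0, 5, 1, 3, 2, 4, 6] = [4, 3, 0, 5, 6, 2, 1]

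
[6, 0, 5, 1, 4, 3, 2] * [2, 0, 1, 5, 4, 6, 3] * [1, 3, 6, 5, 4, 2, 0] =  [5, 6, 0, 1, 4, 2, 3]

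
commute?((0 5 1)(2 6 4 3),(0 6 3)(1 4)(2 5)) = no:(0 5 1)(2 6 4 3)*(0 6 3)(1 4)(2 5) = (0 2 3 5 4)(1 6),(0 6 3)(1 4)(2 5)*(0 5 1)(2 6 4 3) = (0 4)(1 3 5 6 2)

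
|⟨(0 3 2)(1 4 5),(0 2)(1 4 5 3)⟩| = 360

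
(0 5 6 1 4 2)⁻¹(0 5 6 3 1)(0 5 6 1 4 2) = (1 3 4 5 6)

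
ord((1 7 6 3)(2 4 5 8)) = 4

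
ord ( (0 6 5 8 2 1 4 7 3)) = 9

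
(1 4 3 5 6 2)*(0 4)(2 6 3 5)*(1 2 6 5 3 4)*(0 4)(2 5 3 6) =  (0 1 4 6 3 2 5)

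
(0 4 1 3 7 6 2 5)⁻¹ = (0 5 2 6 7 3 1 4)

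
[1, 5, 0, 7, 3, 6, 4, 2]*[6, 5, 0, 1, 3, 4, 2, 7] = [5, 4, 6, 7, 1, 2, 3, 0]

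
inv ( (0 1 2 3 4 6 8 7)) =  (0 7 8 6 4 3 2 1)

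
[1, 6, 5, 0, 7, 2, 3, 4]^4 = [0, 1, 2, 3, 4, 5, 6, 7]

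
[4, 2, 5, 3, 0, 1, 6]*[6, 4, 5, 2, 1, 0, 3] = [1, 5, 0, 2, 6, 4, 3]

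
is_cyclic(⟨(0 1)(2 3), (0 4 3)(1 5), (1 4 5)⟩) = no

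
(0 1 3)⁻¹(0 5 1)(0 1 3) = (1 5 3)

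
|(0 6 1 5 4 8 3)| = 7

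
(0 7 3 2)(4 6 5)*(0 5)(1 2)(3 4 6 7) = (0 3 1 2 5 6)(4 7)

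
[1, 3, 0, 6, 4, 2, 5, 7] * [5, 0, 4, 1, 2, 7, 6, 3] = [0, 1, 5, 6, 2, 4, 7, 3]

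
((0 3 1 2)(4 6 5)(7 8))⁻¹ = (0 2 1 3)(4 5 6)(7 8)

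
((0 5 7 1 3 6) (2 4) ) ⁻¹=(0 6 3 1 7 5) (2 4) 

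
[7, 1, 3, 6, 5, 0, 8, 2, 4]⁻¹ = [5, 1, 7, 2, 8, 4, 3, 0, 6]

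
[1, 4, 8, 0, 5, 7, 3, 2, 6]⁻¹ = [3, 0, 7, 6, 1, 4, 8, 5, 2]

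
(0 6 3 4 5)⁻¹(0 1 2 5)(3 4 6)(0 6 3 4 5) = (0 6 1 2)(3 4 5)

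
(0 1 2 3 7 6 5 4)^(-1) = (0 4 5 6 7 3 2 1)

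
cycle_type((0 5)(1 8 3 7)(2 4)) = 2^2.4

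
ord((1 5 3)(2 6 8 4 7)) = 15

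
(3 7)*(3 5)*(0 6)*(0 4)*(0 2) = (0 6 4 2) (3 7 5) 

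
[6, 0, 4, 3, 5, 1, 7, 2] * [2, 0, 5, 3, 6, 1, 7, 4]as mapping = [0→7, 1→2, 2→6, 3→3, 4→1, 5→0, 6→4, 7→5]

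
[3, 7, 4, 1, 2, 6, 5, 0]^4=[0, 1, 2, 3, 4, 5, 6, 7]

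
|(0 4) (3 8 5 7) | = 4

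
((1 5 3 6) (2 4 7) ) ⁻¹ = (1 6 3 5) (2 7 4) 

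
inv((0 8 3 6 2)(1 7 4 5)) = (0 2 6 3 8)(1 5 4 7)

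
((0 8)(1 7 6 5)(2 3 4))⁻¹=(0 8)(1 5 6 7)(2 4 3)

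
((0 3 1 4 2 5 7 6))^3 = (0 4 7 3 2 6 1 5)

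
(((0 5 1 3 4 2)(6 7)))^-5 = (0 5 1 3 4 2)(6 7)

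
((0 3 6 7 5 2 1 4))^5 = (0 2 6 4 5 3 1 7)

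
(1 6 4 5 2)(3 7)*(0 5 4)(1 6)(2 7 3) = (0 5 7 2 6)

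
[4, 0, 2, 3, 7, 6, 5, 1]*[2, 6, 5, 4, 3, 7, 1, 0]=[3, 2, 5, 4, 0, 1, 7, 6]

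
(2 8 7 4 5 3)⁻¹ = (2 3 5 4 7 8)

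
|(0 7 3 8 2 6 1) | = 7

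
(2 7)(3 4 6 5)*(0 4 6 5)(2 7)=(0 4 5 3 6)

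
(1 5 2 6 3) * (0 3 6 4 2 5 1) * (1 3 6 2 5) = (0 6 2 4 5 1 3)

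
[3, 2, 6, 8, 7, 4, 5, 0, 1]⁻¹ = [7, 8, 1, 0, 5, 6, 2, 4, 3]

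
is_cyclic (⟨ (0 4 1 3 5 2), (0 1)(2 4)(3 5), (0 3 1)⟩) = no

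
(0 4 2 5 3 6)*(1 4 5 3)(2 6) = (0 5 1 4 6)(2 3)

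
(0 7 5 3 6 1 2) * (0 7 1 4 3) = (0 1 2 7 5)(3 6 4)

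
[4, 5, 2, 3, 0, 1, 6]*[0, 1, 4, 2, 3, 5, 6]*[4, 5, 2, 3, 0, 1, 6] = [3, 1, 0, 2, 4, 5, 6]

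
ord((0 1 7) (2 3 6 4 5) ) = 15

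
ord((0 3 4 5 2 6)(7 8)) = 6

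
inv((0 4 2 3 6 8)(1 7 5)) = (0 8 6 3 2 4)(1 5 7)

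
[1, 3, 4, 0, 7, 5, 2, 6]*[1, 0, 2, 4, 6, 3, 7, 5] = [0, 4, 6, 1, 5, 3, 2, 7]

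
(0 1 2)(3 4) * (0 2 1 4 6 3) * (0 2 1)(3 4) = (0 3 6 4 2 1)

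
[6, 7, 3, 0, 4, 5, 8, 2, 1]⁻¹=[3, 8, 7, 2, 4, 5, 0, 1, 6]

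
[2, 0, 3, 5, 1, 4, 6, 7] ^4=[4, 5, 1, 0, 3, 2, 6, 7] 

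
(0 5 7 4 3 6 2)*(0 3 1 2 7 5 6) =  (0 6 7 4 1 2 3)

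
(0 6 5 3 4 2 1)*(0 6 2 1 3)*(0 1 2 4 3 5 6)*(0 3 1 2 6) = (0 4 6)(1 3)(2 5)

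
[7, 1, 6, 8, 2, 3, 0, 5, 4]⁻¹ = [6, 1, 4, 5, 8, 7, 2, 0, 3]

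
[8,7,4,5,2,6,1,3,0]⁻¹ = [8,6,4,7,2,3,5,1,0]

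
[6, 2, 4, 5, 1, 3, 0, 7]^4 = [0, 2, 4, 3, 1, 5, 6, 7]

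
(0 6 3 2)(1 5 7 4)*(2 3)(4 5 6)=(0 4 1 6 2)(5 7)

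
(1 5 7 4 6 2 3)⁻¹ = (1 3 2 6 4 7 5)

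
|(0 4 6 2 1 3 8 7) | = 8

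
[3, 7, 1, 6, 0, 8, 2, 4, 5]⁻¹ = [4, 2, 6, 0, 7, 8, 3, 1, 5]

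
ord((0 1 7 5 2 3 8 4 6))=9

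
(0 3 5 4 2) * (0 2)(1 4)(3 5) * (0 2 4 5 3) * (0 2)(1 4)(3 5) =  (0 5 4)(1 3 2)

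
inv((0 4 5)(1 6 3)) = (0 5 4)(1 3 6)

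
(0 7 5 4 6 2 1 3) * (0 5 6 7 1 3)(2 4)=(0 1)(2 3 5)(4 7 6)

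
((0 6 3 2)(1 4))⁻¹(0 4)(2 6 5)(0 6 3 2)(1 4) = (0 3 5)(1 6)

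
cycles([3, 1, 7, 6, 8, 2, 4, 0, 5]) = (0 3 6 4 8 5 2 7)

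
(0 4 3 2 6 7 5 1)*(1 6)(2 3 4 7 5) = (0 7 2 1)(5 6)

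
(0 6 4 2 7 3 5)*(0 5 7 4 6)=(2 4)(3 7)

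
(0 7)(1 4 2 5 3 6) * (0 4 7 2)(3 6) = (0 2 5 6 1 7 4)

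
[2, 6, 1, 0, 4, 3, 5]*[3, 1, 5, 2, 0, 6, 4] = [5, 4, 1, 3, 0, 2, 6]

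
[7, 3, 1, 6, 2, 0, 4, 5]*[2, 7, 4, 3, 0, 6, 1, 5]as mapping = [0→5, 1→3, 2→7, 3→1, 4→4, 5→2, 6→0, 7→6]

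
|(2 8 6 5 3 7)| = 6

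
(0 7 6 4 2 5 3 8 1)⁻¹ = (0 1 8 3 5 2 4 6 7)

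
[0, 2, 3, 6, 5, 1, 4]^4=[0, 4, 5, 1, 3, 6, 2]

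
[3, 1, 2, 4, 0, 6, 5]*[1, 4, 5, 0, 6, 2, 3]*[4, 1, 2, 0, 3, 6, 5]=[4, 3, 6, 5, 1, 0, 2]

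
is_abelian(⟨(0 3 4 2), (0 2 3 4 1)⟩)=no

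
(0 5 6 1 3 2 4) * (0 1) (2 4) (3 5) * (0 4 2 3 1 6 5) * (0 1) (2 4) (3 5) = (2 5 3 4 6) 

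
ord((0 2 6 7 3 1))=6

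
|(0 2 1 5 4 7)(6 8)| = 6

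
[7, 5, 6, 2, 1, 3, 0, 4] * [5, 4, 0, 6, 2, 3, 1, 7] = [7, 3, 1, 0, 4, 6, 5, 2]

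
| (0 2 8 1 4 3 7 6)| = 8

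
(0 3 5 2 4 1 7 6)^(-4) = (0 4)(1 3)(2 6)(5 7)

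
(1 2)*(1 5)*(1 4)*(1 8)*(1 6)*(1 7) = (1 2 5 4 8 6 7)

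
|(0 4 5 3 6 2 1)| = 7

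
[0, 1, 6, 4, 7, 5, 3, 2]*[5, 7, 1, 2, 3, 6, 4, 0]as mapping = [0→5, 1→7, 2→4, 3→3, 4→0, 5→6, 6→2, 7→1]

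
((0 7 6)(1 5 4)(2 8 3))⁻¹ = (0 6 7)(1 4 5)(2 3 8)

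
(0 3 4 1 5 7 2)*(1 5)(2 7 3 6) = (0 6 2)(3 4 5)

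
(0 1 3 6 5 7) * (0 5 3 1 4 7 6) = (0 4 7 5 6 3)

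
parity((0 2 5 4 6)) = even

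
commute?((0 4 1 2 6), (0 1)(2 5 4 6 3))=no:(0 4 1 2 6)*(0 1)(2 5 4 6 3)=(0 6 1 5 4)(2 3), (0 1)(2 5 4 6 3)*(0 4 1 2 6)=(0 2 5 1 4)(3 6)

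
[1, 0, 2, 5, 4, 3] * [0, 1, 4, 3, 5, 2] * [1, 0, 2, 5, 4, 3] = [0, 1, 4, 2, 3, 5]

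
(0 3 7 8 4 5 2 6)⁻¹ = (0 6 2 5 4 8 7 3)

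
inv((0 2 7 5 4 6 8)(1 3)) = (0 8 6 4 5 7 2)(1 3)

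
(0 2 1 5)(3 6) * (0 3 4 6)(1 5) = (0 2 5 3)(4 6)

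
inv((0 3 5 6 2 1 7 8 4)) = (0 4 8 7 1 2 6 5 3)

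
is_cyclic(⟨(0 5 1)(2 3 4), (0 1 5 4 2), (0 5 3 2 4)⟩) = no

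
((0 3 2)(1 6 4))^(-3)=()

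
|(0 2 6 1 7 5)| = 6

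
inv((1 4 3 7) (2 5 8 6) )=(1 7 3 4) (2 6 8 5) 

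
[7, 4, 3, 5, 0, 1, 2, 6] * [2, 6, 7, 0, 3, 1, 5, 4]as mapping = [0→4, 1→3, 2→0, 3→1, 4→2, 5→6, 6→7, 7→5]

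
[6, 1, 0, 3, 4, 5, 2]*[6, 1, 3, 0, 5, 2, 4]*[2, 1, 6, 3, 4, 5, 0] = [4, 1, 0, 2, 5, 6, 3]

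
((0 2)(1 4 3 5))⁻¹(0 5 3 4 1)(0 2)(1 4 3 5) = (1 5 3 4 2)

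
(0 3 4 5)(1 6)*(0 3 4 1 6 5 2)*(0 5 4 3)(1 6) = (0 3 6 1 4 2 5)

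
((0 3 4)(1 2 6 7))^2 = (0 4 3)(1 6)(2 7)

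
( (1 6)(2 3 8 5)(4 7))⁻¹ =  (1 6)(2 5 8 3)(4 7)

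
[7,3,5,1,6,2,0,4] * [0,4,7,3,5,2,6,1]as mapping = [0→1,1→3,2→2,3→4,4→6,5→7,6→0,7→5]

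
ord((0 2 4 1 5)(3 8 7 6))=20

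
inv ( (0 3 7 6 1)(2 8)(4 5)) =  (0 1 6 7 3)(2 8)(4 5)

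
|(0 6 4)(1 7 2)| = 3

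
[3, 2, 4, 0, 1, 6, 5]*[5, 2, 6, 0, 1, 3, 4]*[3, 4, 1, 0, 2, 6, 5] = [3, 5, 4, 6, 1, 2, 0]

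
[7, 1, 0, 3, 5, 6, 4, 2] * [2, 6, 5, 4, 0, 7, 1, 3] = [3, 6, 2, 4, 7, 1, 0, 5]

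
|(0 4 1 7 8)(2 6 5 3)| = 20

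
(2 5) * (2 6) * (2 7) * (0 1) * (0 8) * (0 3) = (0 1 8 3)(2 5 6 7)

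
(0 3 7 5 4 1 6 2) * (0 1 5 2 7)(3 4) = (0 4 5 3)(1 6 7 2)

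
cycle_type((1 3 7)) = 3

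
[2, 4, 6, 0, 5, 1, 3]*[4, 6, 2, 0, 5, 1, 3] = [2, 5, 3, 4, 1, 6, 0] 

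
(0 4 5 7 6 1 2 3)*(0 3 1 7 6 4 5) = (0 5 6 7 4)(1 2)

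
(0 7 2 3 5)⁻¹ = (0 5 3 2 7)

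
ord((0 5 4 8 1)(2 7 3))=15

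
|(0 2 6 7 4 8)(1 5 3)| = 6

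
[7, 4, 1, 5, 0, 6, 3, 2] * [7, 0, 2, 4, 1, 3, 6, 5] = [5, 1, 0, 3, 7, 6, 4, 2]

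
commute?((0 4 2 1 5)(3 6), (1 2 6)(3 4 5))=no:(0 4 2 1 5)(3 6)*(1 2 6)(3 4 5)=(0 5)(1 3)(4 6), (1 2 6)(3 4 5)*(0 4 2 1 5)(3 6)=(0 4)(2 3)(5 6)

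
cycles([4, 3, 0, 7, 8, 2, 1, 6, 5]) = (0 4 8 5 2)(1 3 7 6)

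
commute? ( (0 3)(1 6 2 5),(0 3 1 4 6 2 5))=no: (0 3)(1 6 2 5)*(0 3 1 4 6 2 5)=(0 1 2)(4 6 5),(0 3 1 4 6 2 5)*(0 3)(1 6 2 5)=(1 4 2)(3 6 5)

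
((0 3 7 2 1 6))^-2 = (0 1 7)(2 3 6)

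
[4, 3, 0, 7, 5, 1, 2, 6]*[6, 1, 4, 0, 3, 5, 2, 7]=[3, 0, 6, 7, 5, 1, 4, 2]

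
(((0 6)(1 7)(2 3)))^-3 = (0 6)(1 7)(2 3)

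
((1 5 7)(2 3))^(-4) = (1 7 5)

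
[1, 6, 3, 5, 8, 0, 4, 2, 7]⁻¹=[5, 0, 7, 2, 6, 3, 1, 8, 4]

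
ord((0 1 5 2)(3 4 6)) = 12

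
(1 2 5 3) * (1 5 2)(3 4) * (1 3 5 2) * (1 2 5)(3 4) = (1 4)(3 5)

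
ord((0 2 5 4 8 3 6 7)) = 8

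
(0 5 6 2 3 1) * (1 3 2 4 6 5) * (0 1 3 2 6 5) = (0 3 2 6 4 5) 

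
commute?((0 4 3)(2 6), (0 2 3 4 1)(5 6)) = no:(0 4 3)(2 6)*(0 2 3 4 1)(5 6) = (0 1)(2 5 6 3), (0 2 3 4 1)(5 6)*(0 4 3)(2 6) = (0 6 5 2)(1 4)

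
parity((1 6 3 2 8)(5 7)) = odd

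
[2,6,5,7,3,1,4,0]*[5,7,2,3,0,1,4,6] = [2,4,1,6,3,7,0,5]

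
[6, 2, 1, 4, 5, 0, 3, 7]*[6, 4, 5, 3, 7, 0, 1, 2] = [1, 5, 4, 7, 0, 6, 3, 2]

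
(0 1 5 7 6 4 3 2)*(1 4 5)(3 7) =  (0 4 7 6 5 3 2)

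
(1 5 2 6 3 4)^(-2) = (1 3 2)(4 6 5)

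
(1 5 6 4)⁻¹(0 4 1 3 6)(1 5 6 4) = (0 1 5 3 4)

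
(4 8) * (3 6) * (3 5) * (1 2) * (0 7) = (0 7)(1 2)(3 6 5)(4 8)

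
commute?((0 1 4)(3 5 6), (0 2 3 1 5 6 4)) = no:(0 1 4)(3 5 6) * (0 2 3 1 5 6 4) = (0 5 4 2 3 6 1), (0 2 3 1 5 6 4) * (0 1 4)(3 5 6) = (0 2 5 3 4 1 6)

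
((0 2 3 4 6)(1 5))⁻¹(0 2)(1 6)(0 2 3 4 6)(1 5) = (0 5)(2 3)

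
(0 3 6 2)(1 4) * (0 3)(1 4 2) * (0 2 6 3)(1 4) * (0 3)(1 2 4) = (0 4 2 3)(1 6)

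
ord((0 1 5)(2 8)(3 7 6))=6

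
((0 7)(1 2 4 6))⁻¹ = (0 7)(1 6 4 2)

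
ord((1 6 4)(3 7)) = 6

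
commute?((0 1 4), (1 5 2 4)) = no:(0 1 4) * (1 5 2 4) = (0 5 2 4), (1 5 2 4) * (0 1 4) = (0 1 5 2)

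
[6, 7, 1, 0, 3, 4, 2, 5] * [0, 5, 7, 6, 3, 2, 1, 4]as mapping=[0→1, 1→4, 2→5, 3→0, 4→6, 5→3, 6→7, 7→2]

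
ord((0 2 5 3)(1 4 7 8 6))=20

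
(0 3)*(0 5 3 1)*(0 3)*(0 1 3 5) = (0 3)(1 5)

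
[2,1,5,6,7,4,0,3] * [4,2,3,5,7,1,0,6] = [3,2,1,0,6,7,4,5]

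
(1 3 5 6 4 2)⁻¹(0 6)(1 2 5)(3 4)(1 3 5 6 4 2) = (0 4)(1 6 3)(2 5)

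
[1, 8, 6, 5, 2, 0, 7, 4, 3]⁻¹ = [5, 0, 4, 8, 7, 3, 2, 6, 1]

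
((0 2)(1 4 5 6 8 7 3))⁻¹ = (0 2)(1 3 7 8 6 5 4)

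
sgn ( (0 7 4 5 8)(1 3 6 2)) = -1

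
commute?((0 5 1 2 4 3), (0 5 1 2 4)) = no:(0 5 1 2 4 3) * (0 5 1 2 4) = (0 1 4 3 5 2), (0 5 1 2 4) * (0 5 1 2 4 3) = (0 1 4 5 2 3)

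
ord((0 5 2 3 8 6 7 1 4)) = 9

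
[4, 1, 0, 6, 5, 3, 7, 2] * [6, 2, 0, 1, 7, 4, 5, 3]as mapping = [0→7, 1→2, 2→6, 3→5, 4→4, 5→1, 6→3, 7→0]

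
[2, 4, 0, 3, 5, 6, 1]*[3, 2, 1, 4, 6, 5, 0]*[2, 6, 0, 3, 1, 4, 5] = [6, 5, 3, 1, 4, 2, 0]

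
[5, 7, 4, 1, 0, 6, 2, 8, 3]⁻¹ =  [4, 3, 6, 8, 2, 0, 5, 1, 7]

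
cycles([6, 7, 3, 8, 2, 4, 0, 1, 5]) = (0 6)(1 7)(2 3 8 5 4)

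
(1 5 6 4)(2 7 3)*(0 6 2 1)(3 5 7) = (0 6 4)(1 7 5 2 3)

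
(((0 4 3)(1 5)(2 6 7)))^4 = (0 4 3)(2 6 7)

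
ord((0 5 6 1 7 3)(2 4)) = 6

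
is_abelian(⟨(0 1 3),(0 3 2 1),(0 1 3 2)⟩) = no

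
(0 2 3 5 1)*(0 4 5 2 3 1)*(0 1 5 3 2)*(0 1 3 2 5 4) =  (0 5 3 1)(2 4)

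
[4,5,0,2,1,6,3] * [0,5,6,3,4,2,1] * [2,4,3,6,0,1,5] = [0,3,2,5,1,4,6] 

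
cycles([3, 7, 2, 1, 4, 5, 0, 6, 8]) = (0 3 1 7 6)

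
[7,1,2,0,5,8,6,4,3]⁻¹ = [3,1,2,8,7,4,6,0,5]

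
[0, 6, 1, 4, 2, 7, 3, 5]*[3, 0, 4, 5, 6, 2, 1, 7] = [3, 1, 0, 6, 4, 7, 5, 2]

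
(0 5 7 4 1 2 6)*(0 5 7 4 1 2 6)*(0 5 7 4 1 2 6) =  (0 4 6 7 2 5 1)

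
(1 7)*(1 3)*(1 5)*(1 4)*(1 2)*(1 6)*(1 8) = (1 7 3 5 4 2 6 8)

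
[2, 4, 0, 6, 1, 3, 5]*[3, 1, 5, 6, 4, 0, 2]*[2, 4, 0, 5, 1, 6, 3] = [6, 1, 5, 0, 4, 3, 2]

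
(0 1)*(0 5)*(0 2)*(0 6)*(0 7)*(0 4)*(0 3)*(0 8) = (0 1 5 2 6 7 4 3 8)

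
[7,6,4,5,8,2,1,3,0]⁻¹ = [8,6,5,7,2,3,1,0,4]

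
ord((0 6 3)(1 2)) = 6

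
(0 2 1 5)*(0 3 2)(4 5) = (1 4 5 3 2)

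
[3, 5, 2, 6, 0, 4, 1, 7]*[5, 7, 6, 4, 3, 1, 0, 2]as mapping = [0→4, 1→1, 2→6, 3→0, 4→5, 5→3, 6→7, 7→2]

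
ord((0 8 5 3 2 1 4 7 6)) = 9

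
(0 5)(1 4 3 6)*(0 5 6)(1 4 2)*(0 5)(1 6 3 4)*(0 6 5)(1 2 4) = (0 3)(1 4)(2 5 6)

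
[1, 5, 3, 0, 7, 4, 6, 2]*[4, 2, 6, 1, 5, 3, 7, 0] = [2, 3, 1, 4, 0, 5, 7, 6]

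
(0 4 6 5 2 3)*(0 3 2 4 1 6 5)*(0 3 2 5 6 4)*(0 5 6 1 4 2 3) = (0 4 1 2 6) 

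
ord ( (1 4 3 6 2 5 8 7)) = 8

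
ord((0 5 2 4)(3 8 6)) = 12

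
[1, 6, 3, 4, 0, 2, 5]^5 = [3, 4, 6, 5, 2, 1, 0]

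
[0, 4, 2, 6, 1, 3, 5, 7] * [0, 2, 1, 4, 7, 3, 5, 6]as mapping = [0→0, 1→7, 2→1, 3→5, 4→2, 5→4, 6→3, 7→6]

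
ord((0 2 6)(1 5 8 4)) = 12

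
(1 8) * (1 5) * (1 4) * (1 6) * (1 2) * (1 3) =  (1 8 5 4 6 2 3)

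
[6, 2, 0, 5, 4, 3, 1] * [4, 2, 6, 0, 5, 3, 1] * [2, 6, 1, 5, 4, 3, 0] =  [6, 0, 4, 5, 3, 2, 1]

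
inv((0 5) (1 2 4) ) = (0 5) (1 4 2) 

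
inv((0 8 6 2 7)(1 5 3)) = (0 7 2 6 8)(1 3 5)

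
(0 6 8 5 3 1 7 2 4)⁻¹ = (0 4 2 7 1 3 5 8 6)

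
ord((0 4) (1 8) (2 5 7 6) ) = 4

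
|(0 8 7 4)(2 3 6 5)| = 4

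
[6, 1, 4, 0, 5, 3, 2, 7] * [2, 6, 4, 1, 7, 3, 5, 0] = [5, 6, 7, 2, 3, 1, 4, 0] 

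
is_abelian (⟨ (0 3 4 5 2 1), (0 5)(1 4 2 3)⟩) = no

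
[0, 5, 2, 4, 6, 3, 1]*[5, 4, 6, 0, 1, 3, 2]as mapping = [0→5, 1→3, 2→6, 3→1, 4→2, 5→0, 6→4]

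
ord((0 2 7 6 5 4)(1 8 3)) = 6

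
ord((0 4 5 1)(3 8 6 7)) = 4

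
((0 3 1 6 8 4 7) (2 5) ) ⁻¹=(0 7 4 8 6 1 3) (2 5) 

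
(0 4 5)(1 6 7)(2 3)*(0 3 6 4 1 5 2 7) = (0 1 4 2 6)(3 7 5)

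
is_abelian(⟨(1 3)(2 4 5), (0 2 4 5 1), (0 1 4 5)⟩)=no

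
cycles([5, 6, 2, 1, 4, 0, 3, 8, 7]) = (0 5)(1 6 3)(7 8)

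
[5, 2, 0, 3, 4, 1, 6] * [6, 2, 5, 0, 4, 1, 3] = [1, 5, 6, 0, 4, 2, 3]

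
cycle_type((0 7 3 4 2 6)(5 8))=2.6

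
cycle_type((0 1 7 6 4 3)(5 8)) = 2.6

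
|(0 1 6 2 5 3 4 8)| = 8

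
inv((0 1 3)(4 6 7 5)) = (0 3 1)(4 5 7 6)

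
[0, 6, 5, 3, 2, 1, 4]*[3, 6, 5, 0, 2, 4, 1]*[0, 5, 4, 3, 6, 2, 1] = [3, 5, 6, 0, 2, 1, 4]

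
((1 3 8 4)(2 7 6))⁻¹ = (1 4 8 3)(2 6 7)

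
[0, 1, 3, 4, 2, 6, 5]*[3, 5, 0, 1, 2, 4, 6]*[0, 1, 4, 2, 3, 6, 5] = [2, 6, 1, 4, 0, 5, 3]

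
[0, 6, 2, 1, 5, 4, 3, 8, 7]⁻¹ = [0, 3, 2, 6, 5, 4, 1, 8, 7]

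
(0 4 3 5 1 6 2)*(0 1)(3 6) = (0 4 6 2 1 3 5)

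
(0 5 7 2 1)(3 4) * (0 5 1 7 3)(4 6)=(0 1 5 3 6 4)(2 7)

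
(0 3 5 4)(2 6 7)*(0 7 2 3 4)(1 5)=(0 4 7 3 1 5)(2 6)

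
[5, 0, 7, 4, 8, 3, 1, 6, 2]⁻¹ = [1, 6, 8, 5, 3, 0, 7, 2, 4]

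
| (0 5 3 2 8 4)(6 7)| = 6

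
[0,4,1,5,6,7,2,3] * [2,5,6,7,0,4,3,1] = [2,0,5,4,3,1,6,7]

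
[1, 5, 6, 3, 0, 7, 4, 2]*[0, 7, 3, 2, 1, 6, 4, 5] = [7, 6, 4, 2, 0, 5, 1, 3]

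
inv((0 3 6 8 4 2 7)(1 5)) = (0 7 2 4 8 6 3)(1 5)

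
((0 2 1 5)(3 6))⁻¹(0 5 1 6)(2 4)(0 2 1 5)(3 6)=(0 5 3 2)(1 4)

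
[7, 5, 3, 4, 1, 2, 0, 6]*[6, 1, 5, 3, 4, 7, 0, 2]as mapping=[0→2, 1→7, 2→3, 3→4, 4→1, 5→5, 6→6, 7→0]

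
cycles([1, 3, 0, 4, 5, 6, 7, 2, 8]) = (0 1 3 4 5 6 7 2)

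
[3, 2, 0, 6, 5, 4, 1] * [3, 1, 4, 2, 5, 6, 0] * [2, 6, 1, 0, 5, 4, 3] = [1, 5, 0, 2, 3, 4, 6]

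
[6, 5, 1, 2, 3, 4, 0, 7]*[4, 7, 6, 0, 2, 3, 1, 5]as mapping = [0→1, 1→3, 2→7, 3→6, 4→0, 5→2, 6→4, 7→5]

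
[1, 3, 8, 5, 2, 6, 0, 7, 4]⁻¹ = [6, 0, 4, 1, 8, 3, 5, 7, 2]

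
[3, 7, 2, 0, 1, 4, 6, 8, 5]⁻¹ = [3, 4, 2, 0, 5, 8, 6, 1, 7]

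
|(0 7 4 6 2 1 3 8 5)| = 9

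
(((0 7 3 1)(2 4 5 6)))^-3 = (0 7 3 1)(2 4 5 6)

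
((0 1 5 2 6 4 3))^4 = (0 6 1 4 5 3 2)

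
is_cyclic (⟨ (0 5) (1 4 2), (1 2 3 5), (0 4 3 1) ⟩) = no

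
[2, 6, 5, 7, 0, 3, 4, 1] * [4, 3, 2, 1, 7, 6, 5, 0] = [2, 5, 6, 0, 4, 1, 7, 3]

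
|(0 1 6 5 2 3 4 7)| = 8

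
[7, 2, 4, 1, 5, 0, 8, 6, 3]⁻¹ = [5, 3, 1, 8, 2, 4, 7, 0, 6]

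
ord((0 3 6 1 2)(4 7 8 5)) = 20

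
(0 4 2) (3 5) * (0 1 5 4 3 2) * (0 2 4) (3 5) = (0 5 4 2 1 3) 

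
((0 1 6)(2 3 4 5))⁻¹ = (0 6 1)(2 5 4 3)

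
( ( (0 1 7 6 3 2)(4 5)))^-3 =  (0 6)(1 3)(2 7)(4 5)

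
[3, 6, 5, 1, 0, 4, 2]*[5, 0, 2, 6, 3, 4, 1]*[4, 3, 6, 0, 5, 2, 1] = [1, 3, 5, 4, 2, 0, 6]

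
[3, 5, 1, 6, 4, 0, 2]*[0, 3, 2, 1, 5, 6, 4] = [1, 6, 3, 4, 5, 0, 2]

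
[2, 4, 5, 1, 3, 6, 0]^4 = [0, 4, 2, 1, 3, 5, 6]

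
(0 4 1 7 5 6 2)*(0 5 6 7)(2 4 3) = (0 3 2 5 7 6 4 1)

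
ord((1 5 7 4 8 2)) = 6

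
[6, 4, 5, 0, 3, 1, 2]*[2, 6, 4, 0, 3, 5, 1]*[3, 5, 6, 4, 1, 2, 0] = [5, 4, 2, 6, 3, 0, 1]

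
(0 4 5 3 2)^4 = (0 2 3 5 4)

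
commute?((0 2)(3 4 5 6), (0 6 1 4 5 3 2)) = no:(0 2)(3 4 5 6)*(0 6 1 4 5 3 2) = (1 4 3 5)(2 6), (0 6 1 4 5 3 2)*(0 2)(3 4 5 6) = (0 3)(1 5 4 6)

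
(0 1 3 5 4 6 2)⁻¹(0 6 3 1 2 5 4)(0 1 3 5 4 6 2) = (0 4 6 1 2 5 3)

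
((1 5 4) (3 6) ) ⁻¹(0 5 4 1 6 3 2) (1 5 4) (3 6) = (0 4 1 5 3 6 2) 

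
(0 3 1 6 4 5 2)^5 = (0 5 6 3 2 4 1)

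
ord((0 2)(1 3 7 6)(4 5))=4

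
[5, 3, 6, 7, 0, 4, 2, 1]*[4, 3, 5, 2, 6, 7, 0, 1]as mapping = [0→7, 1→2, 2→0, 3→1, 4→4, 5→6, 6→5, 7→3]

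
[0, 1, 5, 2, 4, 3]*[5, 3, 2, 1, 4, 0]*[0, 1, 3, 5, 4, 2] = [2, 5, 0, 3, 4, 1]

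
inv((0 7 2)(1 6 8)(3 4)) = (0 2 7)(1 8 6)(3 4)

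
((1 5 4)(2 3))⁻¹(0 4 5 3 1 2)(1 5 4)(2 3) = (0 1 4 2 5 3)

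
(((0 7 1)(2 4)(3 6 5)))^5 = (0 1 7)(2 4)(3 5 6)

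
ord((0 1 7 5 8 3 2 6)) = 8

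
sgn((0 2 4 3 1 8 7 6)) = -1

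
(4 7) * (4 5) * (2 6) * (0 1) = (0 1)(2 6)(4 7 5)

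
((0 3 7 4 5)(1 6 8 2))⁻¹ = (0 5 4 7 3)(1 2 8 6)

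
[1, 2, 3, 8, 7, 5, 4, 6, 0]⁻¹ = [8, 0, 1, 2, 6, 5, 7, 4, 3]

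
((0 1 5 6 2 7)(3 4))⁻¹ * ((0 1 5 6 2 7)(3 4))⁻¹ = (0 2 5)(1 7 6)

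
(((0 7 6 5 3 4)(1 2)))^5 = (0 4 3 5 6 7)(1 2)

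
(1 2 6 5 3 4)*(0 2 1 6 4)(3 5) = (0 2 4 6 3)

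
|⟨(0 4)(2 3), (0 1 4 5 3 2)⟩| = 720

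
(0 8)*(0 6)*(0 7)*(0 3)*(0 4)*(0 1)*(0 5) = (0 8 6 7 3 4 1 5)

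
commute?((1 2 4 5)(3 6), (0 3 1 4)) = no:(1 2 4 5)(3 6)*(0 3 1 4) = (0 3 6 1 2)(4 5), (0 3 1 4)*(1 2 4 5)(3 6) = (0 6 3 2 4)(1 5)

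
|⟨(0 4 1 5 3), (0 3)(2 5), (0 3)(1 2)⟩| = 360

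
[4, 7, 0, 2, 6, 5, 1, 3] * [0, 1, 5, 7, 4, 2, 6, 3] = [4, 3, 0, 5, 6, 2, 1, 7]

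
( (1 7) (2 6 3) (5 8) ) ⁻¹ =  (1 7) (2 3 6) (5 8) 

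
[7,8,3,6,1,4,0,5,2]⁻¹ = [6,4,8,2,5,7,3,0,1]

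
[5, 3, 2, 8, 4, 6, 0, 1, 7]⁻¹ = [6, 7, 2, 1, 4, 0, 5, 8, 3]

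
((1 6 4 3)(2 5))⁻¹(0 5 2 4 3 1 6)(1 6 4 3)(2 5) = (0 2 5 3 1 6 4)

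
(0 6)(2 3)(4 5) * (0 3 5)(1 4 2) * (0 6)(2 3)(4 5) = (1 5 3)(2 4 6)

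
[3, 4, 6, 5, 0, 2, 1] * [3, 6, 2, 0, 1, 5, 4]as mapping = [0→0, 1→1, 2→4, 3→5, 4→3, 5→2, 6→6]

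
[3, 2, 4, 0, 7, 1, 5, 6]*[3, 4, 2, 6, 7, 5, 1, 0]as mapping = [0→6, 1→2, 2→7, 3→3, 4→0, 5→4, 6→5, 7→1]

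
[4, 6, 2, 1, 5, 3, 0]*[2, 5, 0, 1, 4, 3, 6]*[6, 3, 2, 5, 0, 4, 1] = [0, 1, 6, 4, 5, 3, 2]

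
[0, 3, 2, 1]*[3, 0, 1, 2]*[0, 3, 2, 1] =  [1, 2, 3, 0]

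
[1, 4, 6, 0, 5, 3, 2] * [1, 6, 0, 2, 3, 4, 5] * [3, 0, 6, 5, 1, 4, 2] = [2, 5, 4, 0, 1, 6, 3]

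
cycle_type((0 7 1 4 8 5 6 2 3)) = 9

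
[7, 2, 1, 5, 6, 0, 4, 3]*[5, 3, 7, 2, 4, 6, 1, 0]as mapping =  [0→0, 1→7, 2→3, 3→6, 4→1, 5→5, 6→4, 7→2]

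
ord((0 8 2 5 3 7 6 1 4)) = 9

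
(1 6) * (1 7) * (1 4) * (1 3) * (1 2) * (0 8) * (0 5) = (0 8 5)(1 6 7 4 3 2)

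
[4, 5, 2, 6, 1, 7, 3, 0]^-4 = [4, 5, 2, 3, 1, 7, 6, 0]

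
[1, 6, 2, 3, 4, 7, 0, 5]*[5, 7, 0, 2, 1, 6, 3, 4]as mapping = [0→7, 1→3, 2→0, 3→2, 4→1, 5→4, 6→5, 7→6]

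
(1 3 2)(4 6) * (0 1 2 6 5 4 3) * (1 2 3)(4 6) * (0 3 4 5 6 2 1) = (0 1 3 5 2 4 6)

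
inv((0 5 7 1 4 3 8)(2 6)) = (0 8 3 4 1 7 5)(2 6)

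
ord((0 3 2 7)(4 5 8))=12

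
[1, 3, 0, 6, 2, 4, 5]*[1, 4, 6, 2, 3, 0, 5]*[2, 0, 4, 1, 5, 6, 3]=[5, 4, 0, 6, 3, 1, 2]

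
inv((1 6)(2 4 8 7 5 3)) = (1 6)(2 3 5 7 8 4)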